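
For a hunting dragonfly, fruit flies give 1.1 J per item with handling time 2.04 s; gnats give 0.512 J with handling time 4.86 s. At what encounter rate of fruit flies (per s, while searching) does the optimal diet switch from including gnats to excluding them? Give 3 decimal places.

0.119 per s

At the threshold, the rate on fruit flies alone equals the profitability of gnats: λ·1.1/(1 + λ·2.04) = 0.512/4.86 = 0.1053.
Rearranging, λ(1.1 − 0.1053×2.04) = 0.1053, so λ = 0.1053/0.8851 = 0.119 per s.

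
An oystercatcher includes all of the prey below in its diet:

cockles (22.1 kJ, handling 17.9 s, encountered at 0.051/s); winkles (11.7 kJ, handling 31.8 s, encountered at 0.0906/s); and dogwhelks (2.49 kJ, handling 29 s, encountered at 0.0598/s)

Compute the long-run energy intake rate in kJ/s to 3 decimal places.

0.358 kJ/s

R = Σλ_iE_i / (1 + Σλ_ih_i)
Numerator: 0.051×22.1 + 0.0906×11.7 + 0.0598×2.49 = 2.336
Denominator: 1 + 0.051×17.9 + 0.0906×31.8 + 0.0598×29 = 6.528
R = 2.336/6.528 = 0.3578 kJ/s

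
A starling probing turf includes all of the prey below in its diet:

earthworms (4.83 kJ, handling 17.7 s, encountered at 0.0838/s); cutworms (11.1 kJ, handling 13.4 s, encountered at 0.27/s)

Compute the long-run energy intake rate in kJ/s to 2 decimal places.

Energy encountered per unit search time: 0.0838×4.83 + 0.27×11.1 = 3.402 kJ/s.
Handling time per unit search time: 0.0838×17.7 + 0.27×13.4 = 5.101.
Rate = 3.402/(1 + 5.101) = 0.5575 kJ/s.

0.56 kJ/s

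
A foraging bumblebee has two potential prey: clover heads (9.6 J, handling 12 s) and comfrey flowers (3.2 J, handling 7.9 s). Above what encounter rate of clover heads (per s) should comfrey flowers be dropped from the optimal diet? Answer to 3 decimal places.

0.085 per s

The zero-one rule: include comfrey flowers iff E₂/h₂ > λE₁/(1+λh₁). Equality gives the switch point.
λE₁h₂ = E₂ + λE₂h₁ ⇒ λ = E₂/(E₁h₂ − E₂h₁) = 3.2/(75.84 − 38.4) = 0.08547 per s.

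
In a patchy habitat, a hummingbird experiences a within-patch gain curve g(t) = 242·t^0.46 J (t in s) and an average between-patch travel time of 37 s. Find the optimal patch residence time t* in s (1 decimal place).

Maximise g(t)/(T+t): set derivative to zero → g'(t)(T+t) = g(t).
g'(t) = 0.46·242·t^-0.54. Setting 0.46·242·t^-0.54 = 242·t^0.46/(37+t) gives 0.46(37+t) = t, so 0.54·t = 0.46×37.
t* = 0.46×37/0.54 = 31.52 s.

31.5 s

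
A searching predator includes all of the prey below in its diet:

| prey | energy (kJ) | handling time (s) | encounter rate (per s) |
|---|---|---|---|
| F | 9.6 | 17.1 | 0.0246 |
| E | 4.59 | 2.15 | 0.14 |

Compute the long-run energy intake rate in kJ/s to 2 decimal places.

R = (0.0246×9.6 + 0.14×4.59) / (1 + 0.0246×17.1 + 0.14×2.15) = 0.8788/1.722 = 0.5104 kJ/s.

0.51 kJ/s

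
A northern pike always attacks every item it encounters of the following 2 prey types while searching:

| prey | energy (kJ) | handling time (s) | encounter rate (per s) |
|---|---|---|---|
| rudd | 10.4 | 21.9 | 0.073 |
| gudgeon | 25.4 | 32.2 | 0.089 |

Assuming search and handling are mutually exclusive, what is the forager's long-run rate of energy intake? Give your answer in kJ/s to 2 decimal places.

0.55 kJ/s

R = Σλ_iE_i / (1 + Σλ_ih_i)
Numerator: 0.073×10.4 + 0.089×25.4 = 3.02
Denominator: 1 + 0.073×21.9 + 0.089×32.2 = 5.465
R = 3.02/5.465 = 0.5526 kJ/s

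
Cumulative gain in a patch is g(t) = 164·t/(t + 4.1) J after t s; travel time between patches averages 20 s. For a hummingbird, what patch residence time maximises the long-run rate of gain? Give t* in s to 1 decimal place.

Optimal t* satisfies g'(t*) = g(t*)/(T + t*).
g'(t) = 164·4.1/(t + 4.1)². Setting 164·4.1/(t+4.1)² = 164t/[(t+4.1)(20+t)] gives 4.1(20+t) = t(t+4.1), so t² = 4.1×20 = 82.
t* = √82 = 9.055 s.

9.1 s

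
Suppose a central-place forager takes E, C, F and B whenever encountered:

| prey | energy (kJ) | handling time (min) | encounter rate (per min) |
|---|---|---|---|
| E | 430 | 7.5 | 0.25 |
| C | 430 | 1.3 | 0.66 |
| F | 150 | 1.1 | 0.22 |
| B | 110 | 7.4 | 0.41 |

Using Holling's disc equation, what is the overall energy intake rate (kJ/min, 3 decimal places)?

R = (0.25×430 + 0.66×430 + 0.22×150 + 0.41×110) / (1 + 0.25×7.5 + 0.66×1.3 + 0.22×1.1 + 0.41×7.4) = 469.4/7.009 = 66.97 kJ/min.

66.971 kJ/min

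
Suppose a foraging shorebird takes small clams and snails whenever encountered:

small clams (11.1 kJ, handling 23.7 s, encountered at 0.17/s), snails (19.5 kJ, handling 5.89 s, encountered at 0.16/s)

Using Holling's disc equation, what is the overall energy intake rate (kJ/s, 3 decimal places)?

0.838 kJ/s

R = (0.17×11.1 + 0.16×19.5) / (1 + 0.17×23.7 + 0.16×5.89) = 5.007/5.971 = 0.8385 kJ/s.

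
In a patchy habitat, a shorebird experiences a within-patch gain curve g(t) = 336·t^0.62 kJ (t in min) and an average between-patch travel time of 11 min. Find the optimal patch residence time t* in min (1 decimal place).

17.9 min

Optimal t* satisfies g'(t*) = g(t*)/(T + t*).
g'(t) = 0.62·336·t^-0.38. Setting 0.62·336·t^-0.38 = 336·t^0.62/(11+t) gives 0.62(11+t) = t, so 0.38·t = 0.62×11.
t* = 0.62×11/0.38 = 17.95 min.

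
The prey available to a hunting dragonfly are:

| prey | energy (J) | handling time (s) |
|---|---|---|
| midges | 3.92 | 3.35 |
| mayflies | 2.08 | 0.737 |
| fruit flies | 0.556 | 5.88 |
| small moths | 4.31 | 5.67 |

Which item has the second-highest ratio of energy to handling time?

Profitability E/h (J/s): midges = 3.92/3.35 = 1.17, mayflies = 2.08/0.737 = 2.82, fruit flies = 0.556/5.88 = 0.0946, small moths = 4.31/5.67 = 0.76.
Ranked: mayflies > midges > small moths > fruit flies.

midges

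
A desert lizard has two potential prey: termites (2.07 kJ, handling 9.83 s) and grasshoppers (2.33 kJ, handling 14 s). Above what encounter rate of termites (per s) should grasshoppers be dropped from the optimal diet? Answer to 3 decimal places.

0.383 per s

At the threshold, the rate on termites alone equals the profitability of grasshoppers: λ·2.07/(1 + λ·9.83) = 2.33/14 = 0.1664.
Rearranging, λ(2.07 − 0.1664×9.83) = 0.1664, so λ = 0.1664/0.434 = 0.3835 per s.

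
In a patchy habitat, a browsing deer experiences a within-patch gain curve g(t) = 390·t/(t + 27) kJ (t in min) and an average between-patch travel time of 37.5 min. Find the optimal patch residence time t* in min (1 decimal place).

By the marginal value theorem, leave when the instantaneous gain rate g'(t) equals the habitat-wide average g(t)/(T + t).
g'(t) = 390·27/(t + 27)². Setting 390·27/(t+27)² = 390t/[(t+27)(37.5+t)] gives 27(37.5+t) = t(t+27), so t² = 27×37.5 = 1012.
t* = √1012 = 31.82 min.

31.8 min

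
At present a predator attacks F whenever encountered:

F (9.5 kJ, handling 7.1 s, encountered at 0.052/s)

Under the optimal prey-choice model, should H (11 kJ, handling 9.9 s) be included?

Yes

Intake rate on the current diet: R = (0.052×9.5) / (1 + 0.052×7.1) = 0.494/1.369 = 0.3608 kJ/s.
Profitability of H: 11/9.9 = 1.111 kJ/s.
1.111 > 0.3608, so adding H raises the average — include it.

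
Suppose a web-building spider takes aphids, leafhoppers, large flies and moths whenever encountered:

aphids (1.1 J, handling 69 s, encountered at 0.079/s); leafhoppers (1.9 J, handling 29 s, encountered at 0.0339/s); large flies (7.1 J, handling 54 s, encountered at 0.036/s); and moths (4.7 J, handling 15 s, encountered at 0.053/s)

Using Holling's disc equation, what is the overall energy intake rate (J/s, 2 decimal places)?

Energy encountered per unit search time: 0.079×1.1 + 0.0339×1.9 + 0.036×7.1 + 0.053×4.7 = 0.656 J/s.
Handling time per unit search time: 0.079×69 + 0.0339×29 + 0.036×54 + 0.053×15 = 9.173.
Rate = 0.656/(1 + 9.173) = 0.06448 J/s.

0.06 J/s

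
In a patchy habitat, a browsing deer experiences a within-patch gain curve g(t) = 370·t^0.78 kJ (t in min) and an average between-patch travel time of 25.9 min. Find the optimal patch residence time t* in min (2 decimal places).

By the marginal value theorem, leave when the instantaneous gain rate g'(t) equals the habitat-wide average g(t)/(T + t).
g'(t) = 0.78·370·t^-0.22. Setting 0.78·370·t^-0.22 = 370·t^0.78/(25.9+t) gives 0.78(25.9+t) = t, so 0.22·t = 0.78×25.9.
t* = 0.78×25.9/0.22 = 91.83 min.

91.83 min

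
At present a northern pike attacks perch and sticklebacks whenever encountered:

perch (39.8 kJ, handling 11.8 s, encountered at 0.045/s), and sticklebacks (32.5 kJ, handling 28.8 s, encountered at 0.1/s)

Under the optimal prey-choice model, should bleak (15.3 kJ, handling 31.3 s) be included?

On perch and sticklebacks alone, R = ΣλE/(1+Σλh) = 5.041/4.411 = 1.143 kJ/s.
Profitability of bleak: 15.3/31.3 = 0.4888 kJ/s.
0.4888 < 1.143, so adding bleak would lower the average — exclude it.

No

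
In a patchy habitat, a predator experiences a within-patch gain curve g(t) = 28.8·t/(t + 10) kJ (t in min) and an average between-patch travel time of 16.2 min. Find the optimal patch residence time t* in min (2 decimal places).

12.73 min

Maximise g(t)/(T+t): set derivative to zero → g'(t)(T+t) = g(t).
g'(t) = 28.8·10/(t + 10)². Setting 28.8·10/(t+10)² = 28.8t/[(t+10)(16.2+t)] gives 10(16.2+t) = t(t+10), so t² = 10×16.2 = 162.
t* = √162 = 12.73 min.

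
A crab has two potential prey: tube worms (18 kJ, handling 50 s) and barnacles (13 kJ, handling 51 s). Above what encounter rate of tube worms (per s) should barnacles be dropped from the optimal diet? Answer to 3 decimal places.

The zero-one rule: include barnacles iff E₂/h₂ > λE₁/(1+λh₁). Equality gives the switch point.
λE₁h₂ = E₂ + λE₂h₁ ⇒ λ = E₂/(E₁h₂ − E₂h₁) = 13/(918 − 650) = 0.04851 per s.

0.049 per s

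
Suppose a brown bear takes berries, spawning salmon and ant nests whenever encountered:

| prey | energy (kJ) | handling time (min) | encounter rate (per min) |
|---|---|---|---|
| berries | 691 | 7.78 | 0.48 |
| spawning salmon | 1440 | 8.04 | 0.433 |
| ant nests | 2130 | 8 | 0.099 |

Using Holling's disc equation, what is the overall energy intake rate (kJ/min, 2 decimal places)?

R = (0.48×691 + 0.433×1440 + 0.099×2130) / (1 + 0.48×7.78 + 0.433×8.04 + 0.099×8) = 1166/9.008 = 129.5 kJ/min.

129.45 kJ/min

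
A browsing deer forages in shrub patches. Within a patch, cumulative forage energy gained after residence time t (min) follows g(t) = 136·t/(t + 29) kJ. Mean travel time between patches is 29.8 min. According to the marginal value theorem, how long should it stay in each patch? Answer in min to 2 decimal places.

29.40 min

Optimal t* satisfies g'(t*) = g(t*)/(T + t*).
g'(t) = 136·29/(t + 29)². Setting 136·29/(t+29)² = 136t/[(t+29)(29.8+t)] gives 29(29.8+t) = t(t+29), so t² = 29×29.8 = 864.2.
t* = √864.2 = 29.4 min.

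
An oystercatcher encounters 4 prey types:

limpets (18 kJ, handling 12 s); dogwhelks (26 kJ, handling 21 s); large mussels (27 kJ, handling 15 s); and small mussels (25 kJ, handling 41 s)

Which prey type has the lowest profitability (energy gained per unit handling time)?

small mussels

In descending order of E/h:
large mussels: 27/15 = 1.8 kJ/s
limpets: 18/12 = 1.5 kJ/s
dogwhelks: 26/21 = 1.24 kJ/s
small mussels: 25/41 = 0.61 kJ/s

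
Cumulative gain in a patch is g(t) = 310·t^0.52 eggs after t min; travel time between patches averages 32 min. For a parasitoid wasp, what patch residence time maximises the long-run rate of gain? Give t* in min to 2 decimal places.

34.67 min

Optimal t* satisfies g'(t*) = g(t*)/(T + t*).
g'(t) = 0.52·310·t^-0.48. Setting 0.52·310·t^-0.48 = 310·t^0.52/(32+t) gives 0.52(32+t) = t, so 0.48·t = 0.52×32.
t* = 0.52×32/0.48 = 34.67 min.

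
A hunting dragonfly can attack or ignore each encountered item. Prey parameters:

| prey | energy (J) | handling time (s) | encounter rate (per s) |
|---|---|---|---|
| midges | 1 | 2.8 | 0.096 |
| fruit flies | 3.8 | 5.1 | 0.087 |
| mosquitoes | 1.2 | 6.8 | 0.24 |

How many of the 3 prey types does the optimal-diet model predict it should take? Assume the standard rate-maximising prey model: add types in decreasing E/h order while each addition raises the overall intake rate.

Profitabilities (E/h, J/s): fruit flies 0.745, midges 0.357, mosquitoes 0.176. Add prey in this order while the next type's profitability exceeds the intake rate on those already taken.
Rate on top 1: 0.229. midges: 0.357 > 0.229 → include.
Rate on top 2: 0.2491. mosquitoes: 0.176 < 0.2491 → exclude; stop.
Optimal diet: fruit flies, midges — 2 of 3 types.

2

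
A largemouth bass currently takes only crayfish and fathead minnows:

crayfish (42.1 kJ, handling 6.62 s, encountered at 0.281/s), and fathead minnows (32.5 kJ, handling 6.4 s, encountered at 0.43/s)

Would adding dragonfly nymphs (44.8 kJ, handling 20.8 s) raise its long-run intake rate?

No

Current rate: (0.281×42.1 + 0.43×32.5)/(1 + 0.281×6.62 + 0.43×6.4) = 4.598 kJ/s.
dragonfly nymphs: E/h = 44.8/20.8 = 2.154 kJ/s.
Since 2.154 < R, time spent handling dragonfly nymphs is better spent searching.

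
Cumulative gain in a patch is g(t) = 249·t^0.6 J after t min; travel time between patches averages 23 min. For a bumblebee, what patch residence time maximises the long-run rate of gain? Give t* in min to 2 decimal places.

By the marginal value theorem, leave when the instantaneous gain rate g'(t) equals the habitat-wide average g(t)/(T + t).
g'(t) = 0.6·249·t^-0.4. Setting 0.6·249·t^-0.4 = 249·t^0.6/(23+t) gives 0.6(23+t) = t, so 0.40·t = 0.6×23.
t* = 0.6×23/0.40 = 34.5 min.

34.50 min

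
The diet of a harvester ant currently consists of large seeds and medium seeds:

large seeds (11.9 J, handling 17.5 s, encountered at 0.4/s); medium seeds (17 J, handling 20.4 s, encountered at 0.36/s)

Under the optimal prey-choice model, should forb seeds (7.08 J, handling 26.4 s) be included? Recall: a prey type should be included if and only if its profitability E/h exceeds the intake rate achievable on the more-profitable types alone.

No

Intake rate on the current diet: R = (0.4×11.9 + 0.36×17) / (1 + 0.4×17.5 + 0.36×20.4) = 10.88/15.34 = 0.7091 J/s.
forb seeds: E/h = 7.08/26.4 = 0.2682 J/s.
0.2682 < 0.7091, so adding forb seeds would lower the average — exclude it.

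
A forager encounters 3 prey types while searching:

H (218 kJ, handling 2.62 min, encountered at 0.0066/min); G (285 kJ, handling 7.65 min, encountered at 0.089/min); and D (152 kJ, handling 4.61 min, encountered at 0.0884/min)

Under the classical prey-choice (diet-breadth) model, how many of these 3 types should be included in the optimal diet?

3

E/h in descending order: H 83.2, G 37.3, D 33 kJ/min. The optimal diet is the largest prefix of this list for which every included type satisfies E_i/h_i > R on the types above it.
Rate on top 1: 1.414. G: 37.3 > 1.414 → include.
Rate on top 2: 15.78. D: 33 > 15.78 → include.
Optimal diet: H, G, D — 3 of 3 types.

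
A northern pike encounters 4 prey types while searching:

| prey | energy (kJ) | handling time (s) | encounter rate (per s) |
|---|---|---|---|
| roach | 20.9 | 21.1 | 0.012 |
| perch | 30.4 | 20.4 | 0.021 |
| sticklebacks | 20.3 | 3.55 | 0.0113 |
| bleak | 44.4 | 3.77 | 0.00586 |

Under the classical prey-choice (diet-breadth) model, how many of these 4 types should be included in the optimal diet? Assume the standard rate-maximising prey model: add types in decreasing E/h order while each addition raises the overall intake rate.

4

Profitabilities (E/h, kJ/s): bleak 11.8, sticklebacks 5.72, perch 1.49, roach 0.991. Add prey in this order while the next type's profitability exceeds the intake rate on those already taken.
Rate on top 1: 0.2546. sticklebacks: 5.72 > 0.2546 → include.
Rate on top 2: 0.4609. perch: 1.49 > 0.4609 → include.
Rate on top 3: 0.7567. roach: 0.991 > 0.7567 → include.
Optimal diet: bleak, sticklebacks, perch, roach — 4 of 4 types.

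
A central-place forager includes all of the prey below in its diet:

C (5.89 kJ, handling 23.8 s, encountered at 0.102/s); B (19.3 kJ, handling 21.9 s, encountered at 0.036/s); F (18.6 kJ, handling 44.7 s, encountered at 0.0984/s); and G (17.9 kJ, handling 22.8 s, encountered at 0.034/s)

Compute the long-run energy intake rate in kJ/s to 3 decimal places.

R = (0.102×5.89 + 0.036×19.3 + 0.0984×18.6 + 0.034×17.9) / (1 + 0.102×23.8 + 0.036×21.9 + 0.0984×44.7 + 0.034×22.8) = 3.734/9.39 = 0.3977 kJ/s.

0.398 kJ/s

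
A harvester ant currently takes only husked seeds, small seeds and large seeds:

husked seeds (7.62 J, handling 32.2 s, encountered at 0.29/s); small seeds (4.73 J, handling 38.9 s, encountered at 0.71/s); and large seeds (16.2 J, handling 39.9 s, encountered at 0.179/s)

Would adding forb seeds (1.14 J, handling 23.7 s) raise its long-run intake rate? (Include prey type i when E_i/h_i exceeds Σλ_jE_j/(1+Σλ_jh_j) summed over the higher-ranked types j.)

On husked seeds, small seeds and large seeds alone, R = ΣλE/(1+Σλh) = 8.468/45.1 = 0.1878 J/s.
Profitability of forb seeds: 1.14/23.7 = 0.0481 J/s.
0.0481 < 0.1878, so adding forb seeds would lower the average — exclude it.

No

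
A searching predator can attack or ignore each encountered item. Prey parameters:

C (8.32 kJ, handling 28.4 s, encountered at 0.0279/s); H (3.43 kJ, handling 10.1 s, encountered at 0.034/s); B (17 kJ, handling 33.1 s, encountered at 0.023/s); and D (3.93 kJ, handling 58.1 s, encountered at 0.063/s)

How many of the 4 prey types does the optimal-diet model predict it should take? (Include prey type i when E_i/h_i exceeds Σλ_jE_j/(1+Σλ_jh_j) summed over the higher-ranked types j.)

Profitabilities (E/h, kJ/s): B 0.514, H 0.34, C 0.293, D 0.0676. Add prey in this order while the next type's profitability exceeds the intake rate on those already taken.
Rate on top 1: 0.222. H: 0.34 > 0.222 → include.
Rate on top 2: 0.2412. C: 0.293 > 0.2412 → include.
Rate on top 3: 0.2553. D: 0.0676 < 0.2553 → exclude; stop.
Optimal diet: B, H, C — 3 of 4 types.

3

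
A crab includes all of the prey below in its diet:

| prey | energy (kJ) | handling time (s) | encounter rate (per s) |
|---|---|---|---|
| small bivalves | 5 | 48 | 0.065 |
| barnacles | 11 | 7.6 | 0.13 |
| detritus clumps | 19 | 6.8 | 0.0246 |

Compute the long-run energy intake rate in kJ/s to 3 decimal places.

0.421 kJ/s

R = (0.065×5 + 0.13×11 + 0.0246×19) / (1 + 0.065×48 + 0.13×7.6 + 0.0246×6.8) = 2.222/5.275 = 0.4213 kJ/s.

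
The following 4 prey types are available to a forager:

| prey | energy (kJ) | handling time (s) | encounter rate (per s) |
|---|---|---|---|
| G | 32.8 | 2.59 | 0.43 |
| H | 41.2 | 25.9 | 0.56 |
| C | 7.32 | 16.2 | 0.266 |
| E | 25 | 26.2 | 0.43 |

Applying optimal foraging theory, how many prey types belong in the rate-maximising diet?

1

Rank by E/h (kJ/s): G 12.7, H 1.59, E 0.954, C 0.452. Include each in turn until the next type's E/h falls below the running intake rate.
Rate on top 1: 6.673. H: 1.59 < 6.673 → exclude; stop.
Optimal diet: G — 1 of 4 types.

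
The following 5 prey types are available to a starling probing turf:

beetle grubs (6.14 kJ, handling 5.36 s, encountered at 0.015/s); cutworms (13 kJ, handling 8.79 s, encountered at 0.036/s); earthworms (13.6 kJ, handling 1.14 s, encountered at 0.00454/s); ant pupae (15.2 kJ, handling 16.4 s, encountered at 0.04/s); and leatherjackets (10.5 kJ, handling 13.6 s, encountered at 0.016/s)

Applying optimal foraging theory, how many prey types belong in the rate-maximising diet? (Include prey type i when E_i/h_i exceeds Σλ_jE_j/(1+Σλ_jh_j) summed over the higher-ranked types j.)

Profitabilities (E/h, kJ/s): earthworms 11.9, cutworms 1.48, beetle grubs 1.15, ant pupae 0.927, leatherjackets 0.772. Add prey in this order while the next type's profitability exceeds the intake rate on those already taken.
Rate on top 1: 0.06143. cutworms: 1.48 > 0.06143 → include.
Rate on top 2: 0.4008. beetle grubs: 1.15 > 0.4008 → include.
Rate on top 3: 0.4435. ant pupae: 0.927 > 0.4435 → include.
Rate on top 4: 0.5976. leatherjackets: 0.772 > 0.5976 → include.
Optimal diet: earthworms, cutworms, beetle grubs, ant pupae, leatherjackets — 5 of 5 types.

5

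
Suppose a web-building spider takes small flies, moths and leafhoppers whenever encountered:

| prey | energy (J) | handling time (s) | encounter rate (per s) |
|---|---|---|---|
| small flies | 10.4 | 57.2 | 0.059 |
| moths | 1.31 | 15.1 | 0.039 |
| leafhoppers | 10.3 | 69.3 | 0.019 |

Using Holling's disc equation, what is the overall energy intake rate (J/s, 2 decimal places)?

R = Σλ_iE_i / (1 + Σλ_ih_i)
Numerator: 0.059×10.4 + 0.039×1.31 + 0.019×10.3 = 0.8604
Denominator: 1 + 0.059×57.2 + 0.039×15.1 + 0.019×69.3 = 6.28
R = 0.8604/6.28 = 0.137 J/s

0.14 J/s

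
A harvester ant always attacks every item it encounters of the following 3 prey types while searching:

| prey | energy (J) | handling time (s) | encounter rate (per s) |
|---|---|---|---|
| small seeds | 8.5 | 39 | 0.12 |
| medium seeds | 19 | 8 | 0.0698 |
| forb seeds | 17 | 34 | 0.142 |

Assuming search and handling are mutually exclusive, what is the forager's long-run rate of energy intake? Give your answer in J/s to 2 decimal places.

Energy encountered per unit search time: 0.12×8.5 + 0.0698×19 + 0.142×17 = 4.76 J/s.
Handling time per unit search time: 0.12×39 + 0.0698×8 + 0.142×34 = 10.07.
Rate = 4.76/(1 + 10.07) = 0.4301 J/s.

0.43 J/s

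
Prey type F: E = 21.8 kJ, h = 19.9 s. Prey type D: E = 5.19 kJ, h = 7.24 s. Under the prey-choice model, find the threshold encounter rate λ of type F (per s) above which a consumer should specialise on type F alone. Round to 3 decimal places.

0.095 per s

At the threshold, the rate on type F alone equals the profitability of type D: λ·21.8/(1 + λ·19.9) = 5.19/7.24 = 0.7169.
Rearranging, λ(21.8 − 0.7169×19.9) = 0.7169, so λ = 0.7169/7.535 = 0.09514 per s.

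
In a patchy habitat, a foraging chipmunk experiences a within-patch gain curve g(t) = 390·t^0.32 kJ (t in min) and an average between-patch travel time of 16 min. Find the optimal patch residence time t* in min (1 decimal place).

7.5 min

By the marginal value theorem, leave when the instantaneous gain rate g'(t) equals the habitat-wide average g(t)/(T + t).
g'(t) = 0.32·390·t^-0.68. Setting 0.32·390·t^-0.68 = 390·t^0.32/(16+t) gives 0.32(16+t) = t, so 0.68·t = 0.32×16.
t* = 0.32×16/0.68 = 7.529 min.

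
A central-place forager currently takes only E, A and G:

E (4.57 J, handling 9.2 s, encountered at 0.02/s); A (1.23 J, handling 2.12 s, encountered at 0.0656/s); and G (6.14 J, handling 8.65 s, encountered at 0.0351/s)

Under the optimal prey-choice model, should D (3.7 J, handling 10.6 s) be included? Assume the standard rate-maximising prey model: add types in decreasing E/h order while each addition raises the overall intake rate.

Intake rate on the current diet: R = (0.02×4.57 + 0.0656×1.23 + 0.0351×6.14) / (1 + 0.02×9.2 + 0.0656×2.12 + 0.0351×8.65) = 0.3876/1.627 = 0.2383 J/s.
D: E/h = 3.7/10.6 = 0.3491 J/s.
Since 0.3491 > R, including D increases the long-run rate.

Yes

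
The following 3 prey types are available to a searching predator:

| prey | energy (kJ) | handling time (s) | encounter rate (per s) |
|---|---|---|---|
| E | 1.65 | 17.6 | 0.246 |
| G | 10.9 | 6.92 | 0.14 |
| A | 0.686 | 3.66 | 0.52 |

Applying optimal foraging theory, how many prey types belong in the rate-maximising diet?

1

Profitabilities (E/h, kJ/s): G 1.58, A 0.187, E 0.0937. Add prey in this order while the next type's profitability exceeds the intake rate on those already taken.
Rate on top 1: 0.7751. A: 0.187 < 0.7751 → exclude; stop.
Optimal diet: G — 1 of 3 types.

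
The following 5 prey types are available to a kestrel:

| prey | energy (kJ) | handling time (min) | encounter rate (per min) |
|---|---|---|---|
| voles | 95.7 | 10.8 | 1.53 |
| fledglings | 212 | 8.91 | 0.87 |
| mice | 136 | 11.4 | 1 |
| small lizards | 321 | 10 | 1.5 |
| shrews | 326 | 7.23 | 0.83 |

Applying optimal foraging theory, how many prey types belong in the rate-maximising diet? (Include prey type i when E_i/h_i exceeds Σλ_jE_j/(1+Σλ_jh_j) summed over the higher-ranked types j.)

1

Profitabilities (E/h, kJ/min): shrews 45.1, small lizards 32.1, fledglings 23.8, mice 11.9, voles 8.86. Add prey in this order while the next type's profitability exceeds the intake rate on those already taken.
Rate on top 1: 38.65. small lizards: 32.1 < 38.65 → exclude; stop.
Optimal diet: shrews — 1 of 5 types.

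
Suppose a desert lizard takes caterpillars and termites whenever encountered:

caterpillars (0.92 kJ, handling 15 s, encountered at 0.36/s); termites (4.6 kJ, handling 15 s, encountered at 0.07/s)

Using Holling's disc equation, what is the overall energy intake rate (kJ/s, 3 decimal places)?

0.088 kJ/s

R = Σλ_iE_i / (1 + Σλ_ih_i)
Numerator: 0.36×0.92 + 0.07×4.6 = 0.6532
Denominator: 1 + 0.36×15 + 0.07×15 = 7.45
R = 0.6532/7.45 = 0.08768 kJ/s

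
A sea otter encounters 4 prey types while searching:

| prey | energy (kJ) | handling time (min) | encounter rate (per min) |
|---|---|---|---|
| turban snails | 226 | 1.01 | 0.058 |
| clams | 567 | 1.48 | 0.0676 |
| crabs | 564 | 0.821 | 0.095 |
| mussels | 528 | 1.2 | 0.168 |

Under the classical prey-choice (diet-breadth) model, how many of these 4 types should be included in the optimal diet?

4

Profitabilities (E/h, kJ/min): crabs 687, mussels 440, clams 383, turban snails 224. Add prey in this order while the next type's profitability exceeds the intake rate on those already taken.
Rate on top 1: 49.7. mussels: 440 > 49.7 → include.
Rate on top 2: 111.2. clams: 383 > 111.2 → include.
Rate on top 3: 130.9. turban snails: 224 > 130.9 → include.
Optimal diet: crabs, mussels, clams, turban snails — 4 of 4 types.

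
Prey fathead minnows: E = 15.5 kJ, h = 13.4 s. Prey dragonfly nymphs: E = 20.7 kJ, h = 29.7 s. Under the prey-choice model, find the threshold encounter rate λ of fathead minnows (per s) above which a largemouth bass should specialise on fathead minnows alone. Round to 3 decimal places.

At the threshold, the rate on fathead minnows alone equals the profitability of dragonfly nymphs: λ·15.5/(1 + λ·13.4) = 20.7/29.7 = 0.697.
Rearranging, λ(15.5 − 0.697×13.4) = 0.697, so λ = 0.697/6.161 = 0.1131 per s.

0.113 per s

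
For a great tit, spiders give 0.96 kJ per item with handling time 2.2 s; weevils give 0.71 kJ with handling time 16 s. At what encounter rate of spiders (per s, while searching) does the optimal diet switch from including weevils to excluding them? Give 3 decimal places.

The zero-one rule: include weevils iff E₂/h₂ > λE₁/(1+λh₁). Equality gives the switch point.
λE₁h₂ = E₂ + λE₂h₁ ⇒ λ = E₂/(E₁h₂ − E₂h₁) = 0.71/(15.36 − 1.562) = 0.05146 per s.

0.051 per s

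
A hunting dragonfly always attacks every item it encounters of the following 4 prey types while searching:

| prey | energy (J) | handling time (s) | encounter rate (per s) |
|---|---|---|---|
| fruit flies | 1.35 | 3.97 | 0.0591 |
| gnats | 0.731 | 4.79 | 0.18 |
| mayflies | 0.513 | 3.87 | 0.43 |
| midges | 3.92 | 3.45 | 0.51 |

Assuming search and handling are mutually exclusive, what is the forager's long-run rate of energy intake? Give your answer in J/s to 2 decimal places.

Energy encountered per unit search time: 0.0591×1.35 + 0.18×0.731 + 0.43×0.513 + 0.51×3.92 = 2.431 J/s.
Handling time per unit search time: 0.0591×3.97 + 0.18×4.79 + 0.43×3.87 + 0.51×3.45 = 4.52.
Rate = 2.431/(1 + 4.52) = 0.4404 J/s.

0.44 J/s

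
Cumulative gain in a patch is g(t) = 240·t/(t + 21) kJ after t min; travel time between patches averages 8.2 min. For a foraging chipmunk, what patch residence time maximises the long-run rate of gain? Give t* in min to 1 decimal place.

13.1 min

Optimal t* satisfies g'(t*) = g(t*)/(T + t*).
g'(t) = 240·21/(t + 21)². Setting 240·21/(t+21)² = 240t/[(t+21)(8.2+t)] gives 21(8.2+t) = t(t+21), so t² = 21×8.2 = 172.2.
t* = √172.2 = 13.12 min.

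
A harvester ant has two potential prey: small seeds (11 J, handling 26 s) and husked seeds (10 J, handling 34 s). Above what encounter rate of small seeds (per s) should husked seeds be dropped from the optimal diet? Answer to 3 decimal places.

Drop husked seeds once their profitability E₂/h₂ falls below the rate achievable on small seeds alone: E₂/h₂ = λE₁/(1 + λh₁).
Solve for λ: λE₁h₂ = E₂(1 + λh₁) → λ(E₁h₂ − E₂h₁) = E₂ → λ = E₂/(E₁h₂ − E₂h₁).
λ = 10/(11×34 − 10×26) = 10/114 = 0.08772 per s.

0.088 per s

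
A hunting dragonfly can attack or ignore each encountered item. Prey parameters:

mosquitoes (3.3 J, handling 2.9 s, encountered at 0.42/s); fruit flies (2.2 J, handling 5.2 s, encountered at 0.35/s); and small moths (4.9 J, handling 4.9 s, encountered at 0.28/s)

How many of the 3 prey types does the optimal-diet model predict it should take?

2

Profitabilities (E/h, J/s): mosquitoes 1.14, small moths 1, fruit flies 0.423. Add prey in this order while the next type's profitability exceeds the intake rate on those already taken.
Rate on top 1: 0.6249. small moths: 1 > 0.6249 → include.
Rate on top 2: 0.7682. fruit flies: 0.423 < 0.7682 → exclude; stop.
Optimal diet: mosquitoes, small moths — 2 of 3 types.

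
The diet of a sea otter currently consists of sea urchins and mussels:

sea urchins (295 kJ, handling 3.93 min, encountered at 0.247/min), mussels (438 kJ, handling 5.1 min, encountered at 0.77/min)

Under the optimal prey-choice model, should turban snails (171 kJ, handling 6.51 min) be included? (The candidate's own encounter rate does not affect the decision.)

No

On sea urchins and mussels alone, R = ΣλE/(1+Σλh) = 410.1/5.898 = 69.54 kJ/min.
Profitability of turban snails: 171/6.51 = 26.27 kJ/min.
26.27 < 69.54, so adding turban snails would lower the average — exclude it.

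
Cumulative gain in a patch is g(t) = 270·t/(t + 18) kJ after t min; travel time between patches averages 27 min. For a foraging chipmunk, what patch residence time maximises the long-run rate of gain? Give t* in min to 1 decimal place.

22.0 min

Optimal t* satisfies g'(t*) = g(t*)/(T + t*).
g'(t) = 270·18/(t + 18)². Setting 270·18/(t+18)² = 270t/[(t+18)(27+t)] gives 18(27+t) = t(t+18), so t² = 18×27 = 486.
t* = √486 = 22.05 min.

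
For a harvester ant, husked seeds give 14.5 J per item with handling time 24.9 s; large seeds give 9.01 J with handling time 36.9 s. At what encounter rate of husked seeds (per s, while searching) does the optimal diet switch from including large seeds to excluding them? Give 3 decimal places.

0.029 per s

At the threshold, the rate on husked seeds alone equals the profitability of large seeds: λ·14.5/(1 + λ·24.9) = 9.01/36.9 = 0.2442.
Rearranging, λ(14.5 − 0.2442×24.9) = 0.2442, so λ = 0.2442/8.42 = 0.029 per s.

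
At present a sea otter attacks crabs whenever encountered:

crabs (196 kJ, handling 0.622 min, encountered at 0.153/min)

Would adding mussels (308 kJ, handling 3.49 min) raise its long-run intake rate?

Intake rate on the current diet: R = (0.153×196) / (1 + 0.153×0.622) = 29.99/1.095 = 27.38 kJ/min.
mussels: E/h = 308/3.49 = 88.25 kJ/min.
88.25 > 27.38, so adding mussels raises the average — include it.

Yes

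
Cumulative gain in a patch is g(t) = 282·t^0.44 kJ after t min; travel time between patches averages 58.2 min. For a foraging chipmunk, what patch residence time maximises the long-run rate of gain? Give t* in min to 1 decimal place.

By the marginal value theorem, leave when the instantaneous gain rate g'(t) equals the habitat-wide average g(t)/(T + t).
g'(t) = 0.44·282·t^-0.56. Setting 0.44·282·t^-0.56 = 282·t^0.44/(58.2+t) gives 0.44(58.2+t) = t, so 0.56·t = 0.44×58.2.
t* = 0.44×58.2/0.56 = 45.73 min.

45.7 min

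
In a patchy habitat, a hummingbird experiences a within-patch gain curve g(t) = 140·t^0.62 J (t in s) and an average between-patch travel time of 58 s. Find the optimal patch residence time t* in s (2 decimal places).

By the marginal value theorem, leave when the instantaneous gain rate g'(t) equals the habitat-wide average g(t)/(T + t).
g'(t) = 0.62·140·t^-0.38. Setting 0.62·140·t^-0.38 = 140·t^0.62/(58+t) gives 0.62(58+t) = t, so 0.38·t = 0.62×58.
t* = 0.62×58/0.38 = 94.63 s.

94.63 s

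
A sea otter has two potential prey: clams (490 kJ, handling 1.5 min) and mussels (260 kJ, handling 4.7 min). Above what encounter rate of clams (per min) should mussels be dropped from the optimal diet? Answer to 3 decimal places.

0.136 per min

At the threshold, the rate on clams alone equals the profitability of mussels: λ·490/(1 + λ·1.5) = 260/4.7 = 55.32.
Rearranging, λ(490 − 55.32×1.5) = 55.32, so λ = 55.32/407 = 0.1359 per min.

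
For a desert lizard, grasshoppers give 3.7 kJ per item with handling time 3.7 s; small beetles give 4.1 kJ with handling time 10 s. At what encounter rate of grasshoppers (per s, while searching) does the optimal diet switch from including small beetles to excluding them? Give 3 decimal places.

At the threshold, the rate on grasshoppers alone equals the profitability of small beetles: λ·3.7/(1 + λ·3.7) = 4.1/10 = 0.41.
Rearranging, λ(3.7 − 0.41×3.7) = 0.41, so λ = 0.41/2.183 = 0.1878 per s.

0.188 per s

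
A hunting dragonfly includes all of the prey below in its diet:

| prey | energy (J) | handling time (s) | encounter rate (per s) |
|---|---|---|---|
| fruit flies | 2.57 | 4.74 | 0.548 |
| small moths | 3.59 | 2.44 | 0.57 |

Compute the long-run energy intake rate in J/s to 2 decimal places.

0.69 J/s

R = Σλ_iE_i / (1 + Σλ_ih_i)
Numerator: 0.548×2.57 + 0.57×3.59 = 3.455
Denominator: 1 + 0.548×4.74 + 0.57×2.44 = 4.988
R = 3.455/4.988 = 0.6925 J/s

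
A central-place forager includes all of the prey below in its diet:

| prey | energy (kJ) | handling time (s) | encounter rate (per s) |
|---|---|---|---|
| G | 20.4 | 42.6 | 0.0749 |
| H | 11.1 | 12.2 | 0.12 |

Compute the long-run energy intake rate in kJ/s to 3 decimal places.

Energy encountered per unit search time: 0.0749×20.4 + 0.12×11.1 = 2.86 kJ/s.
Handling time per unit search time: 0.0749×42.6 + 0.12×12.2 = 4.655.
Rate = 2.86/(1 + 4.655) = 0.5058 kJ/s.

0.506 kJ/s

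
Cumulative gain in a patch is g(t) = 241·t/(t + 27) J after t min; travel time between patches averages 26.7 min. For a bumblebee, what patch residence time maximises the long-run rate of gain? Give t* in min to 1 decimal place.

26.8 min

Optimal t* satisfies g'(t*) = g(t*)/(T + t*).
g'(t) = 241·27/(t + 27)². Setting 241·27/(t+27)² = 241t/[(t+27)(26.7+t)] gives 27(26.7+t) = t(t+27), so t² = 27×26.7 = 720.9.
t* = √720.9 = 26.85 min.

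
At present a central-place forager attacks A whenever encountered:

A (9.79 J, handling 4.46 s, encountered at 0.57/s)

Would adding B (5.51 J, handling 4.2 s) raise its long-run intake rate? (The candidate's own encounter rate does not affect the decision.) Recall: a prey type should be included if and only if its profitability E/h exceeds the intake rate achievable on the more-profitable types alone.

Intake rate on the current diet: R = (0.57×9.79) / (1 + 0.57×4.46) = 5.58/3.542 = 1.575 J/s.
B: E/h = 5.51/4.2 = 1.312 J/s.
1.312 < 1.575, so adding B would lower the average — exclude it.

No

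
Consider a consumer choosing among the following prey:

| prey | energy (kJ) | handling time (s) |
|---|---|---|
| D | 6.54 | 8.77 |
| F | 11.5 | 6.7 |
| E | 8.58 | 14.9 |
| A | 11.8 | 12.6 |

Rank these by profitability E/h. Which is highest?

Profitability E/h (kJ/s): D = 6.54/8.77 = 0.746, F = 11.5/6.7 = 1.72, E = 8.58/14.9 = 0.576, A = 11.8/12.6 = 0.937.
Ranked: F > A > D > E.

F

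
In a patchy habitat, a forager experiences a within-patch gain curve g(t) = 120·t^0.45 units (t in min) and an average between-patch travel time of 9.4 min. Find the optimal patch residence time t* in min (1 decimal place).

7.7 min

Maximise g(t)/(T+t): set derivative to zero → g'(t)(T+t) = g(t).
g'(t) = 0.45·120·t^-0.55. Setting 0.45·120·t^-0.55 = 120·t^0.45/(9.4+t) gives 0.45(9.4+t) = t, so 0.55·t = 0.45×9.4.
t* = 0.45×9.4/0.55 = 7.691 min.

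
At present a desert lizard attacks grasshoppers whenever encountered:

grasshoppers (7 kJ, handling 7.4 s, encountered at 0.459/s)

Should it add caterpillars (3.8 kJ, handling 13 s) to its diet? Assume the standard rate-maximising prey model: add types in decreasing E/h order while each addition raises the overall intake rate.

No

Current rate: (0.459×7)/(1 + 0.459×7.4) = 0.7308 kJ/s.
Profitability of caterpillars: 3.8/13 = 0.2923 kJ/s.
0.2923 < 0.7308, so adding caterpillars would lower the average — exclude it.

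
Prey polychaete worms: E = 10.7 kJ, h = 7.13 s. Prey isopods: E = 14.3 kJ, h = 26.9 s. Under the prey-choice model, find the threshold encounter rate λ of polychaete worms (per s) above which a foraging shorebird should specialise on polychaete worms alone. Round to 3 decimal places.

0.077 per s

At the threshold, the rate on polychaete worms alone equals the profitability of isopods: λ·10.7/(1 + λ·7.13) = 14.3/26.9 = 0.5316.
Rearranging, λ(10.7 − 0.5316×7.13) = 0.5316, so λ = 0.5316/6.91 = 0.07694 per s.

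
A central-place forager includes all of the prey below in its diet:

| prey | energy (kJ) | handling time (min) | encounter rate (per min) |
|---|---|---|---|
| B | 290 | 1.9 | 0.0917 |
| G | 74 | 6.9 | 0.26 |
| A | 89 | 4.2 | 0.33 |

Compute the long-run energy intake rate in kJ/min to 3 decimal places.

R = (0.0917×290 + 0.26×74 + 0.33×89) / (1 + 0.0917×1.9 + 0.26×6.9 + 0.33×4.2) = 75.2/4.354 = 17.27 kJ/min.

17.271 kJ/min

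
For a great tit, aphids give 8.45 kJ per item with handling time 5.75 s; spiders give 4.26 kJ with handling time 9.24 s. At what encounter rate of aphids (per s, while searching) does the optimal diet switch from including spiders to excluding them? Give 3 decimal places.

0.080 per s

Drop spiders once their profitability E₂/h₂ falls below the rate achievable on aphids alone: E₂/h₂ = λE₁/(1 + λh₁).
Solve for λ: λE₁h₂ = E₂(1 + λh₁) → λ(E₁h₂ − E₂h₁) = E₂ → λ = E₂/(E₁h₂ − E₂h₁).
λ = 4.26/(8.45×9.24 − 4.26×5.75) = 4.26/53.58 = 0.0795 per s.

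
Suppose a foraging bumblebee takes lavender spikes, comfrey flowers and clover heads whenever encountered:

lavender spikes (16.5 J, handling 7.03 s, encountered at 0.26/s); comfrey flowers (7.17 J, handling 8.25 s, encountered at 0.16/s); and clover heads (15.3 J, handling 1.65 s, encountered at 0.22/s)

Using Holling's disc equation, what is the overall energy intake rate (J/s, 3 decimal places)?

1.952 J/s

Energy encountered per unit search time: 0.26×16.5 + 0.16×7.17 + 0.22×15.3 = 8.803 J/s.
Handling time per unit search time: 0.26×7.03 + 0.16×8.25 + 0.22×1.65 = 3.511.
Rate = 8.803/(1 + 3.511) = 1.952 J/s.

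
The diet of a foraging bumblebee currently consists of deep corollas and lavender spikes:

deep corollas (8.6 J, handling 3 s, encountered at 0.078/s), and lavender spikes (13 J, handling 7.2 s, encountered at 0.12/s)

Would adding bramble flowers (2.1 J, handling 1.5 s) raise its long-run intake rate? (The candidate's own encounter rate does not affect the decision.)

Yes

Current rate: (0.078×8.6 + 0.12×13)/(1 + 0.078×3 + 0.12×7.2) = 1.063 J/s.
bramble flowers: E/h = 2.1/1.5 = 1.4 J/s.
1.4 > 1.063, so adding bramble flowers raises the average — include it.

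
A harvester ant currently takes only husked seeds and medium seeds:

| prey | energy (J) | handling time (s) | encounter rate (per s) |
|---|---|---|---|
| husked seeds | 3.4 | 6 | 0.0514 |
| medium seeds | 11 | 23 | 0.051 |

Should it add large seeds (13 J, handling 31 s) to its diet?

Current rate: (0.0514×3.4 + 0.051×11)/(1 + 0.0514×6 + 0.051×23) = 0.2965 J/s.
Profitability of large seeds: 13/31 = 0.4194 J/s.
0.4194 > 0.2965, so adding large seeds raises the average — include it.

Yes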